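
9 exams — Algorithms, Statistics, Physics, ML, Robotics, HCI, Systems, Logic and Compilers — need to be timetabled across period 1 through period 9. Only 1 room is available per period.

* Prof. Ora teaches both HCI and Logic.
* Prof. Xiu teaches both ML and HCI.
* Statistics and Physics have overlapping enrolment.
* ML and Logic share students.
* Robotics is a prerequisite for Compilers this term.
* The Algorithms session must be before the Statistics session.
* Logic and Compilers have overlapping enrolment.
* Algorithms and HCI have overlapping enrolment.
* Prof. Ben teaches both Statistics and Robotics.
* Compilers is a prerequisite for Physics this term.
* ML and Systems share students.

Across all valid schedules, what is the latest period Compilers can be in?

period 8

Precedence pushes Compilers to at least period 2; downstream work caps Compilers at period 8.
Compilers at period 8 is achievable: Robotics=period 3; HCI=period 5; Logic=period 7; Physics=period 9; ML=period 4; Systems=period 6; Algorithms=period 1; Statistics=period 2; Compilers=period 8.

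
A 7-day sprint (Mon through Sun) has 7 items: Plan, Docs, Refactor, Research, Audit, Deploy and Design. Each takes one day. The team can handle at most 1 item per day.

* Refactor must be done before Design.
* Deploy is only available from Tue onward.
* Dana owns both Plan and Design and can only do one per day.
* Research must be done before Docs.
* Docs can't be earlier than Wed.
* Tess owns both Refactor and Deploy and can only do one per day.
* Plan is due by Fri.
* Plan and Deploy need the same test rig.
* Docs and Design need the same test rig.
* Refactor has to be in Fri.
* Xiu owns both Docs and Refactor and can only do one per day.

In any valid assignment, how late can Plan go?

Plan's own window allows nothing later than Fri.
Plan at Thu is achievable: Design in Sat, Docs in Wed, Refactor in Fri, Research in Mon, Plan in Thu, Audit in Sun, Deploy in Tue.
Nothing later works — the conflict and capacity constraints rule out every day after Thu.

Thu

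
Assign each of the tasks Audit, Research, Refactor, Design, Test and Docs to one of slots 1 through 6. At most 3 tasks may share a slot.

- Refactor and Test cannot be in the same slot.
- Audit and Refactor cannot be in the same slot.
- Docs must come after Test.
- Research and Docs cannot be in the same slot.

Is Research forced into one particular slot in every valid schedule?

No

Research can be 1 (e.g. Docs=2; Audit=1; Test=1; Refactor=2; Design=2; Research=1) or 2 (e.g. Test in 1, Refactor in 2, Design in 1, Research in 2, Docs in 3, Audit in 1).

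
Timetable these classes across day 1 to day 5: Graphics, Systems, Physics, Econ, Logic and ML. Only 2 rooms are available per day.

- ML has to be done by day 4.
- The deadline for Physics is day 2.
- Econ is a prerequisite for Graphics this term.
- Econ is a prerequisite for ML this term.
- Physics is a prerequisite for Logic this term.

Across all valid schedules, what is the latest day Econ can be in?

Downstream work caps Econ at day 3.
Econ at day 3 is achievable: Physics -> day 1, Graphics -> day 4, ML -> day 4, Systems -> day 1, Econ -> day 3, Logic -> day 2.

day 3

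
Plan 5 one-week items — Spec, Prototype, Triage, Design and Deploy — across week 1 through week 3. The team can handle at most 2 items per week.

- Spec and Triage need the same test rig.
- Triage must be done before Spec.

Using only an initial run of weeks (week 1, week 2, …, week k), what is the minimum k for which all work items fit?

The precedence chain requires at least 2 distinct weeks.
With at most 2 per week and 5 work items, at least 3 weeks are needed.
3 works (last occupied week: week 3): for example Prototype -> week 1, Spec -> week 2, Design -> week 2, Deploy -> week 3, Triage -> week 1.

3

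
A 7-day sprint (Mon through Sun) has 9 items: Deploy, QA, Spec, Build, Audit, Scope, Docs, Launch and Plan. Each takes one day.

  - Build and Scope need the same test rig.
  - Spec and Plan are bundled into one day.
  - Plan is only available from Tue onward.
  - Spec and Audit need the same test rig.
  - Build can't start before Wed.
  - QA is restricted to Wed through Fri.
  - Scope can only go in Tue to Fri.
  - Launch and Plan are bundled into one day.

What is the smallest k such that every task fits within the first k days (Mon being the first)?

3 days

QA can't be placed before Wed — that is day 3 counting from Mon — so the schedule must run through at least 3 days.
3 works (last occupied day: Wed): for example Plan -> Tue; QA -> Wed; Launch -> Tue; Scope -> Tue; Audit -> Mon; Docs -> Mon; Build -> Wed; Spec -> Tue; Deploy -> Mon.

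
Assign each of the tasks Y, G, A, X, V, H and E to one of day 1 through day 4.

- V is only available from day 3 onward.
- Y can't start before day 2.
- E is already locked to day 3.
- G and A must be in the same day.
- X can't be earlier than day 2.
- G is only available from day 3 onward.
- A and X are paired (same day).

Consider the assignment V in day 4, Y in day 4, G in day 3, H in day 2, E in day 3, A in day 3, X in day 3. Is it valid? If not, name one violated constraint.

Valid

Y can't start before day 2 — holds.
E is already locked to day 3 — holds.
X can't be earlier than day 2 — holds.
V is only available from day 3 onward — holds.
G and A must be in the same day — holds.
G is only available from day 3 onward — holds.
A and X are paired (same day) — holds.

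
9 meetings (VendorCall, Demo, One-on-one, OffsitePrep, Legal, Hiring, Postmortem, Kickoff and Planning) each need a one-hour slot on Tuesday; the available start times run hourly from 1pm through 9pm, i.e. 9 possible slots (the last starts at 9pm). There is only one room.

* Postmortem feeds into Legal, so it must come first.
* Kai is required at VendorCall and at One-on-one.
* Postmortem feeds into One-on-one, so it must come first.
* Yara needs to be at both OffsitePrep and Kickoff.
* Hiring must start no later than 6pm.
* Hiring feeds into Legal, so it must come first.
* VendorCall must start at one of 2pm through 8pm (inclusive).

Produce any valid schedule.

Hiring -> 1pm, Legal -> 4pm, Postmortem -> 3pm, One-on-one -> 5pm, Kickoff -> 8pm, VendorCall -> 2pm, Planning -> 9pm, OffsitePrep -> 7pm, Demo -> 6pm

Checking: Postmortem(3pm) before Legal(4pm); Hiring(1pm) before Legal(4pm); Postmortem(3pm) before One-on-one(5pm); VendorCall(2pm) != One-on-one(5pm); OffsitePrep(7pm) != Kickoff(8pm); Hiring=1pm in [1pm,6pm]; VendorCall=2pm in [2pm,8pm]; max 1 per slot (cap 1).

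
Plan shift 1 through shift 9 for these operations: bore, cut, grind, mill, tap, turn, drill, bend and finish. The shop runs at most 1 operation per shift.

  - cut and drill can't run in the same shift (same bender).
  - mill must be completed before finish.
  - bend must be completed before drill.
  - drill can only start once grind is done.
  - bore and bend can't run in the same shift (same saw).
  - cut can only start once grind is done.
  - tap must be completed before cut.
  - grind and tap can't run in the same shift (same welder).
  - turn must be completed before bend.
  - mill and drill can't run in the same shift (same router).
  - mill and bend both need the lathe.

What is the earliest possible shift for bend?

shift 2

Precedence pushes bend to at least shift 2; downstream work caps bend at shift 8.
bend at shift 2 is achievable: cut in shift 5, grind in shift 3, tap in shift 4, drill in shift 6, finish in shift 8, mill in shift 7, turn in shift 1, bore in shift 9, bend in shift 2.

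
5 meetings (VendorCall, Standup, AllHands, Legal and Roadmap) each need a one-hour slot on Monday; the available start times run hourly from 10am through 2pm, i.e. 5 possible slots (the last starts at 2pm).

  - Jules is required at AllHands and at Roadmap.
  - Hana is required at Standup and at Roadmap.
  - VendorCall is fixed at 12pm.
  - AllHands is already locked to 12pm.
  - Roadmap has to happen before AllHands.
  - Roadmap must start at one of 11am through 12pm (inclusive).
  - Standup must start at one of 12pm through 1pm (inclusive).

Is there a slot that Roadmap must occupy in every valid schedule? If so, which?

11am

Roadmap's window is 11am–12pm.
AllHands is fixed at 12pm, and Roadmap can't share a slot with AllHands.
So Roadmap must be 11am.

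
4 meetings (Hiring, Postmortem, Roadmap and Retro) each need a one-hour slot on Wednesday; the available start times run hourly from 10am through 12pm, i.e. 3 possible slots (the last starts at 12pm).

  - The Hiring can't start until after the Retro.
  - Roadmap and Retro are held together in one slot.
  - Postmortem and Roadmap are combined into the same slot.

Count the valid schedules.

Enumerating: Hiring -> 11am; Postmortem -> 10am; Retro -> 10am; Roadmap -> 10am | Hiring in 12pm; Retro in 10am; Roadmap in 10am; Postmortem in 10am | Postmortem=11am; Retro=11am; Roadmap=11am; Hiring=12pm.

3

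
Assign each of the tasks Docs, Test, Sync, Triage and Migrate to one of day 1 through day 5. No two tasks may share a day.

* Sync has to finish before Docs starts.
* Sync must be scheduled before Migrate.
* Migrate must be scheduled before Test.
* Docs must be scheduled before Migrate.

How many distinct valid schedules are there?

Splitting on Docs: it can be day 2 (3), day 3 (2). Listing each branch's schedules as (Test, Sync, Triage, Migrate) by day number:
Docs=day 2: (4,1,5,3) (5,1,3,4) (5,1,4,3) — 3.
Docs=day 3: (5,1,2,4) (5,2,1,4) — 2.
Summing: 3 + 2 = 5.

5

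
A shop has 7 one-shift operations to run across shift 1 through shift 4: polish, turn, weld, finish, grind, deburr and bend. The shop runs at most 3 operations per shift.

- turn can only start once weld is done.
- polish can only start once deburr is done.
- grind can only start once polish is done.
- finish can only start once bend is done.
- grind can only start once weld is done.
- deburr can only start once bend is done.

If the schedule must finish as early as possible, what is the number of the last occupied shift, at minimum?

The precedence chain requires at least 4 distinct shifts.
With at most 3 per shift and 7 operations, at least 3 shifts are needed.
4 works (last occupied shift: shift 4): for example bend -> shift 1, weld -> shift 1, deburr -> shift 2, finish -> shift 2, polish -> shift 3, grind -> shift 4, turn -> shift 2.

4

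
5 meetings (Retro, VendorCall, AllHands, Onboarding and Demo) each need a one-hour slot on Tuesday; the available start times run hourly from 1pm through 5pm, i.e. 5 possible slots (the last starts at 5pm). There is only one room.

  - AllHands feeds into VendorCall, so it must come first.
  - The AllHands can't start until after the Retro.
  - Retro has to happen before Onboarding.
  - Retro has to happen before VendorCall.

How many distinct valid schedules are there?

15

Splitting on Retro: it can be 1pm (12), 2pm (3). Listing each branch's schedules as (VendorCall, AllHands, Onboarding, Demo):
Retro=1pm: (3pm,2pm,4pm,5pm) (3pm,2pm,5pm,4pm) (4pm,2pm,3pm,5pm) (4pm,2pm,5pm,3pm) (4pm,3pm,2pm,5pm) (4pm,3pm,5pm,2pm) (5pm,2pm,3pm,4pm) (5pm,2pm,4pm,3pm) (5pm,3pm,2pm,4pm) (5pm,3pm,4pm,2pm) (5pm,4pm,2pm,3pm) (5pm,4pm,3pm,2pm) — 12.
Retro=2pm: (4pm,3pm,5pm,1pm) (5pm,3pm,4pm,1pm) (5pm,4pm,3pm,1pm) — 3.
Summing: 12 + 3 = 15.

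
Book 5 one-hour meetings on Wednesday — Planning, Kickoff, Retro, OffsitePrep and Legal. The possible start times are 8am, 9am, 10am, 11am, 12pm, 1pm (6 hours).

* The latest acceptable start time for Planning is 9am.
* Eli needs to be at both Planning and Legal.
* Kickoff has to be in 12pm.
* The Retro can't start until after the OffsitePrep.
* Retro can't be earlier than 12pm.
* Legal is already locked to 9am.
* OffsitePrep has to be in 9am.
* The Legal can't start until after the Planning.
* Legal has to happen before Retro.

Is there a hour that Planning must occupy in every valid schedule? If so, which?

8am

Planning's window is 8am–9am.
Legal is fixed at 9am, and Planning can't share a hour with Legal.
So Planning must be 8am.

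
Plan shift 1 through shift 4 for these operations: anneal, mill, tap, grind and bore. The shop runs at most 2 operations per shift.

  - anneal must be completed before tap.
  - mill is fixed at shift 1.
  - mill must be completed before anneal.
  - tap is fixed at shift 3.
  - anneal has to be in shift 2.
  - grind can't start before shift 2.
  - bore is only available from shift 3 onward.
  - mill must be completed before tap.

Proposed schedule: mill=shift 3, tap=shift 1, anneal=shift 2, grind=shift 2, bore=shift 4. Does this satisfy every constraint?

Invalid. mill must be completed before tap.

The shop runs at most 2 operations per shift — holds.
mill must be completed before tap — violated.
mill must be completed before anneal — violated.
tap is fixed at shift 3 — violated.
mill is fixed at shift 1 — violated.
bore is only available from shift 3 onward — holds.
anneal must be completed before tap — violated.
grind can't start before shift 2 — holds.
anneal has to be in shift 2 — holds.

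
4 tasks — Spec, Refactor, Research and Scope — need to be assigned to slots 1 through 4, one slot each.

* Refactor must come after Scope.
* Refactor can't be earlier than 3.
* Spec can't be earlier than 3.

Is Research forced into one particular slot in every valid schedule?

No

Research can be 1 (e.g. Research -> 1; Refactor -> 3; Scope -> 1; Spec -> 3) or 2 (e.g. Research in 2, Refactor in 3, Spec in 3, Scope in 1).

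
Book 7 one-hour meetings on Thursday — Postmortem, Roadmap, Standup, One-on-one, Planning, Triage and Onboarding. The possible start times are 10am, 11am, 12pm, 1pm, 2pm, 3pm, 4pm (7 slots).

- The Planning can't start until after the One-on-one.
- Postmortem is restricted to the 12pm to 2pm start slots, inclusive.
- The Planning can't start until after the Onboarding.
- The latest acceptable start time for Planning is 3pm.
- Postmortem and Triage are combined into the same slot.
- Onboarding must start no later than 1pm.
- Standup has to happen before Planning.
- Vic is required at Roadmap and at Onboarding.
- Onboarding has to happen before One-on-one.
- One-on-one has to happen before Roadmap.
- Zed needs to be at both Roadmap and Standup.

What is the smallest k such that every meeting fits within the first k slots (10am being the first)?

3 slots

The precedence chain requires at least 3 distinct slots.
3 works (last occupied slot: 12pm): for example Onboarding in 10am; Roadmap in 12pm; Standup in 10am; Planning in 12pm; One-on-one in 11am; Triage in 12pm; Postmortem in 12pm.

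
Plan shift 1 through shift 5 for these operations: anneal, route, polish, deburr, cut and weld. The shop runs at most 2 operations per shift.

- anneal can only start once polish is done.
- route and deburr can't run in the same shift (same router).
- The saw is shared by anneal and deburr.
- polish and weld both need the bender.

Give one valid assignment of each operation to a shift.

polish in shift 1; anneal in shift 2; weld in shift 3; deburr in shift 3; route in shift 1; cut in shift 2

Checking: polish(shift 1) before anneal(shift 2); route(shift 1) != deburr(shift 3); polish(shift 1) != weld(shift 3); anneal(shift 2) != deburr(shift 3); max 2 per shift (cap 2).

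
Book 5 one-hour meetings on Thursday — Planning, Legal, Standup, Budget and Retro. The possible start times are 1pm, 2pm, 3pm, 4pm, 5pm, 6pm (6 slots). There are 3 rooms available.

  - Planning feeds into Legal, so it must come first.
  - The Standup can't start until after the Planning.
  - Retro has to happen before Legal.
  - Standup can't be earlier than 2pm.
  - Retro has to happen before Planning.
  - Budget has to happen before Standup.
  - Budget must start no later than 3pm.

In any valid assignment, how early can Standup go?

3pm

Standup is available from 2pm; precedence pushes Standup to at least 3pm.
Standup at 3pm is achievable: Budget=1pm; Planning=2pm; Standup=3pm; Legal=3pm; Retro=1pm.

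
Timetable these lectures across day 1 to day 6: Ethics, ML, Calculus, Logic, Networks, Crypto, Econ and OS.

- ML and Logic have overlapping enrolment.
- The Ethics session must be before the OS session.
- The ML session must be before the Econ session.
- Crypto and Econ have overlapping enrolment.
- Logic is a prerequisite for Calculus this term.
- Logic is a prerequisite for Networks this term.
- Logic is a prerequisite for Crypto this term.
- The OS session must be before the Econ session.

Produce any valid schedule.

Econ in day 3, Crypto in day 2, OS in day 2, Ethics in day 1, Logic in day 1, ML in day 2, Calculus in day 2, Networks in day 2

Checking: Logic(day 1) before Calculus(day 2); OS(day 2) before Econ(day 3); Logic(day 1) before Crypto(day 2); Ethics(day 1) before OS(day 2); ML(day 2) before Econ(day 3); Logic(day 1) before Networks(day 2); ML(day 2) != Logic(day 1); Crypto(day 2) != Econ(day 3).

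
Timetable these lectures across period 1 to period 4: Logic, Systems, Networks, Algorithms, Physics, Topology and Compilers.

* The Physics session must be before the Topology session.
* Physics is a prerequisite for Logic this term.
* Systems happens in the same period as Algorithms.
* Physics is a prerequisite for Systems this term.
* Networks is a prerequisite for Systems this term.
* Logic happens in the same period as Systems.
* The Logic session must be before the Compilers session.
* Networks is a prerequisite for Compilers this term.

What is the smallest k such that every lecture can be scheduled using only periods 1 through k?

The precedence chain requires at least 3 distinct periods.
3 works (last occupied period: period 3): for example Networks -> period 1; Physics -> period 1; Compilers -> period 3; Algorithms -> period 2; Logic -> period 2; Systems -> period 2; Topology -> period 2.

3 periods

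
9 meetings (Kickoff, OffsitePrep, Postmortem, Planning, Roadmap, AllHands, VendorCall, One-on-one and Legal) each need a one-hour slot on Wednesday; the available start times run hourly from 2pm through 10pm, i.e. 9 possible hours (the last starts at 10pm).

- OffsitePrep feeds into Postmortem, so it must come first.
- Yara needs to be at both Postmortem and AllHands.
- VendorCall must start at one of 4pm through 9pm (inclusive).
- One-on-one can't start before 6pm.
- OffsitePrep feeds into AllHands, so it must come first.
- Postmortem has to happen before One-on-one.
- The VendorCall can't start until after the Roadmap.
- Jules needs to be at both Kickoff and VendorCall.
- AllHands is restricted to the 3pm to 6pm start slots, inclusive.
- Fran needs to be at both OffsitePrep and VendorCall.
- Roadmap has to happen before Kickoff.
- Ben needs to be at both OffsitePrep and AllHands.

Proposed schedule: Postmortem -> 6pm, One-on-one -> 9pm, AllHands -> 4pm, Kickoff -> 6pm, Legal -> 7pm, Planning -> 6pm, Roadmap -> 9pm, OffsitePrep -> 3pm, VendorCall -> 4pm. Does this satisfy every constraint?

The VendorCall can't start until after the Roadmap — violated.
OffsitePrep feeds into AllHands, so it must come first — holds.
VendorCall must start at one of 4pm through 9pm (inclusive) — holds.
Postmortem has to happen before One-on-one — holds.
Ben needs to be at both OffsitePrep and AllHands — holds.
OffsitePrep feeds into Postmortem, so it must come first — holds.
Roadmap has to happen before Kickoff — violated.
One-on-one can't start before 6pm — holds.
Fran needs to be at both OffsitePrep and VendorCall — holds.
Jules needs to be at both Kickoff and VendorCall — holds.
AllHands is restricted to the 3pm to 6pm start slots, inclusive — holds.
Yara needs to be at both Postmortem and AllHands — holds.

Invalid. The VendorCall can't start until after the Roadmap.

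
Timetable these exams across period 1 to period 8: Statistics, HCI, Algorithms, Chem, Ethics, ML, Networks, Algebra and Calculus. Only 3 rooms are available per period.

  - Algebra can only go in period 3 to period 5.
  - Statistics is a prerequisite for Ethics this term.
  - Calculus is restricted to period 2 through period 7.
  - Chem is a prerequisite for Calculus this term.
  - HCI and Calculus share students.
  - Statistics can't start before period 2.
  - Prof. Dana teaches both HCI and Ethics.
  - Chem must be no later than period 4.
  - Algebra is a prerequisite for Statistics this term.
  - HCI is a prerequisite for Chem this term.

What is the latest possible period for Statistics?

period 7

Statistics is available from period 2; precedence pushes Statistics to at least period 4; downstream work caps Statistics at period 7.
Statistics at period 7 is achievable: Calculus in period 3, Statistics in period 7, ML in period 1, HCI in period 1, Algorithms in period 1, Ethics in period 8, Networks in period 2, Algebra in period 3, Chem in period 2.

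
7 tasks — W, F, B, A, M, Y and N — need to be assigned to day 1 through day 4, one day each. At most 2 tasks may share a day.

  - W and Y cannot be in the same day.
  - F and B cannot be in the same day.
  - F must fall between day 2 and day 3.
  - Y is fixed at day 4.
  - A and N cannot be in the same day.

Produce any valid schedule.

F -> day 2, B -> day 1, Y -> day 4, W -> day 1, A -> day 2, N -> day 3, M -> day 3

Checking: A(day 2) != N(day 3); F(day 2) != B(day 1); W(day 1) != Y(day 4); Y=day 4 in [day 4,day 4]; F=day 2 in [day 2,day 3]; max 2 per day (cap 2).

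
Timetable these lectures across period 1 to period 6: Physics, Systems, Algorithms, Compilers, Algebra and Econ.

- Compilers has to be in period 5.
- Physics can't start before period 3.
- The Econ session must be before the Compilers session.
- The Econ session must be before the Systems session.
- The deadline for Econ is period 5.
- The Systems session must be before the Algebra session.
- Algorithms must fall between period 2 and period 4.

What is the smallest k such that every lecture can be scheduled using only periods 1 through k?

5 periods

The precedence chain requires at least 3 distinct periods.
Compilers can't be placed before period 5, so the schedule must run through at least period 5.
5 works (last occupied period: period 5): for example Algebra -> period 3; Econ -> period 1; Algorithms -> period 2; Physics -> period 3; Systems -> period 2; Compilers -> period 5.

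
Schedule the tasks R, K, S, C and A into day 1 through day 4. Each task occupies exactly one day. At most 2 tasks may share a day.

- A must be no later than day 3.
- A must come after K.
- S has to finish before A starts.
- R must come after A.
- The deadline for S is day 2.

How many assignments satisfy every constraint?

20

Splitting on R: it can be day 3 (3), day 4 (17). Listing each branch's schedules as (K, S, C, A) by day number:
R=day 3: (1,1,2,2) (1,1,3,2) (1,1,4,2) — 3.
R=day 4: (1,1,2,2) (1,1,2,3) (1,1,3,2) (1,1,3,3) (1,1,4,2) (1,1,4,3) (1,2,1,3) (1,2,2,3) (1,2,3,3) (1,2,4,3) (2,1,1,3) (2,1,2,3) (2,1,3,3) (2,1,4,3) (2,2,1,3) (2,2,3,3) (2,2,4,3) — 17.
Summing: 3 + 17 = 20.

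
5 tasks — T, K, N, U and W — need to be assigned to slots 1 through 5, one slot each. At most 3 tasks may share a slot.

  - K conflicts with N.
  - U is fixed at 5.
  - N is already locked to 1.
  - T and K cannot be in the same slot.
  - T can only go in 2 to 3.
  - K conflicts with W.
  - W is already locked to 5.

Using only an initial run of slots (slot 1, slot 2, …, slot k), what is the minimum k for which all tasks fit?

With at most 3 per slot and 5 tasks, at least 2 slots are needed.
U can't be placed before 5, so the schedule must run through at least slot 5.
5 works (last occupied slot: 5): for example K=3, U=5, W=5, T=2, N=1.

5 slots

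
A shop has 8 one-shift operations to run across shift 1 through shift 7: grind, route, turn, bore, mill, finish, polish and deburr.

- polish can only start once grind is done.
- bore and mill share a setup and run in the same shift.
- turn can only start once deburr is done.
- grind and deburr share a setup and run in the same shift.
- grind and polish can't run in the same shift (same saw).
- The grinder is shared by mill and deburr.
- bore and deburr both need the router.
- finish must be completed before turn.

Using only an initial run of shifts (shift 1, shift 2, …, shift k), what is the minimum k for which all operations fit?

The precedence chain requires at least 2 distinct shifts.
2 works (last occupied shift: shift 2): for example finish in shift 1; bore in shift 2; route in shift 1; deburr in shift 1; turn in shift 2; polish in shift 2; mill in shift 2; grind in shift 1.

2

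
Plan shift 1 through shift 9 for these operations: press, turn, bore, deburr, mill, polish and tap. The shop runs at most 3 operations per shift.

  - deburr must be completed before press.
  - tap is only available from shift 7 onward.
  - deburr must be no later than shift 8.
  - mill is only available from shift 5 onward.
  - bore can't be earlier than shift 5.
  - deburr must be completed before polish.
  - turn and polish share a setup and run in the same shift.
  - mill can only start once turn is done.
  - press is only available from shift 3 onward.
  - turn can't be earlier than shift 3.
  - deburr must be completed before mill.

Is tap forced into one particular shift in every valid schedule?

tap can be shift 7 (e.g. mill=shift 5, bore=shift 5, deburr=shift 1, press=shift 3, polish=shift 3, tap=shift 7, turn=shift 3) or shift 8 (e.g. mill=shift 5, bore=shift 5, press=shift 3, tap=shift 8, deburr=shift 1, turn=shift 3, polish=shift 3).

No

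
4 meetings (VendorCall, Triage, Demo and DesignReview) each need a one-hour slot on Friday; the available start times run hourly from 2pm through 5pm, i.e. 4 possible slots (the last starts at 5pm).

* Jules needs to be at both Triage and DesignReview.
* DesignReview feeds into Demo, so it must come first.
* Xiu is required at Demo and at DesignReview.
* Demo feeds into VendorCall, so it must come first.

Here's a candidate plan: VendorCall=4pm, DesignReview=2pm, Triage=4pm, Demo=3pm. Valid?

Xiu is required at Demo and at DesignReview — holds.
Demo feeds into VendorCall, so it must come first — holds.
DesignReview feeds into Demo, so it must come first — holds.
Jules needs to be at both Triage and DesignReview — holds.

Yes, all constraints hold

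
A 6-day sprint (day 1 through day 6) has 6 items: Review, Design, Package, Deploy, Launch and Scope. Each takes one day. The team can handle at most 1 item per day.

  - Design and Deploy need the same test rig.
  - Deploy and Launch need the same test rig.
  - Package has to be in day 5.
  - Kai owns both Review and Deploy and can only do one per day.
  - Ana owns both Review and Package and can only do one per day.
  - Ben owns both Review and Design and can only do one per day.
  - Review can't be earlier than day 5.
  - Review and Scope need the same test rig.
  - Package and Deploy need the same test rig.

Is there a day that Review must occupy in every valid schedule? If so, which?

Review's window is day 5–day 6.
Package is fixed at day 5, and Review can't share a day with Package.
So Review must be day 6.

day 6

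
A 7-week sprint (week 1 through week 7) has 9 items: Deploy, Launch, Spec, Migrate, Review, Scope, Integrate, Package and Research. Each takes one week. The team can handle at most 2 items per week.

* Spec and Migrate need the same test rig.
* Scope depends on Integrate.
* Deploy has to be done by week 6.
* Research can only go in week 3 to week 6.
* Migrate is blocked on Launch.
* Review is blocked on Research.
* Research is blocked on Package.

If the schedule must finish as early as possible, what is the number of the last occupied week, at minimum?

The precedence chain requires at least 3 distinct weeks.
With at most 2 per week and 9 tasks, at least 5 weeks are needed.
Propagating the time windows through the other constraints, Review can't land before week 4, so the schedule must run through at least week 4.
5 works (last occupied week: week 5): for example Integrate in week 1, Review in week 4, Deploy in week 4, Research in week 3, Scope in week 3, Launch in week 1, Package in week 2, Migrate in week 2, Spec in week 5.

week 5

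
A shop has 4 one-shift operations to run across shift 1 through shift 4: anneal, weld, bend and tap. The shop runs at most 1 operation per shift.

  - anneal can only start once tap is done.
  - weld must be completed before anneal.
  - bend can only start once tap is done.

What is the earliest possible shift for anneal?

shift 3

Precedence pushes anneal to at least shift 2.
anneal at shift 3 is achievable: weld -> shift 2; bend -> shift 4; anneal -> shift 3; tap -> shift 1.
Nothing earlier works — the capacity limit rule out every shift before shift 3.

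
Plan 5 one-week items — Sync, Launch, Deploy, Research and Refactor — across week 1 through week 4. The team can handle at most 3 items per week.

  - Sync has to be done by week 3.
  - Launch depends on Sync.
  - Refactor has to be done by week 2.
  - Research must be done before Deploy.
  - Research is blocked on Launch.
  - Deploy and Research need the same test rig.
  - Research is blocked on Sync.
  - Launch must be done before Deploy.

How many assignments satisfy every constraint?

2

Enumerating: Deploy -> week 4, Research -> week 3, Sync -> week 1, Launch -> week 2, Refactor -> week 1 | Sync -> week 1; Research -> week 3; Refactor -> week 2; Launch -> week 2; Deploy -> week 4.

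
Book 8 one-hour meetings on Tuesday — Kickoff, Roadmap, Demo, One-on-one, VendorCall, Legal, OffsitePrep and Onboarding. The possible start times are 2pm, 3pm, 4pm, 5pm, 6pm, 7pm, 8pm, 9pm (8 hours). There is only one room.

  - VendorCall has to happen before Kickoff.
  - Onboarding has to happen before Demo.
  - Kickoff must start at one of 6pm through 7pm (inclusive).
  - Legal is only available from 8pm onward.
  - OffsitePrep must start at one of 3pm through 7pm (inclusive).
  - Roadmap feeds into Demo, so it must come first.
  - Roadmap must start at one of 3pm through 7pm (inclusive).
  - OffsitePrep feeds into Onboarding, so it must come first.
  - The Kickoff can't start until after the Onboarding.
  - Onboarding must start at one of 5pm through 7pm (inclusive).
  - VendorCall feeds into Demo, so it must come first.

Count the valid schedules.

Splitting on Kickoff: it can be 6pm (16), 7pm (44). Listing each branch's schedules as (Roadmap, Demo, One-on-one, VendorCall, Legal, OffsitePrep, Onboarding):
Kickoff=6pm: (3pm,7pm,8pm,2pm,9pm,4pm,5pm) (3pm,7pm,9pm,2pm,8pm,4pm,5pm) (3pm,8pm,7pm,2pm,9pm,4pm,5pm) (3pm,9pm,7pm,2pm,8pm,4pm,5pm) (4pm,7pm,8pm,2pm,9pm,3pm,5pm) (4pm,7pm,9pm,2pm,8pm,3pm,5pm) (4pm,8pm,7pm,2pm,9pm,3pm,5pm) (4pm,9pm,7pm,2pm,8pm,3pm,5pm) (7pm,8pm,2pm,3pm,9pm,4pm,5pm) (7pm,8pm,2pm,4pm,9pm,3pm,5pm) (7pm,8pm,3pm,2pm,9pm,4pm,5pm) (7pm,8pm,4pm,2pm,9pm,3pm,5pm) (7pm,9pm,2pm,3pm,8pm,4pm,5pm) (7pm,9pm,2pm,4pm,8pm,3pm,5pm) (7pm,9pm,3pm,2pm,8pm,4pm,5pm) (7pm,9pm,4pm,2pm,8pm,3pm,5pm) — 16.
Kickoff=7pm: (3pm,6pm,8pm,2pm,9pm,4pm,5pm) (3pm,6pm,9pm,2pm,8pm,4pm,5pm) (3pm,8pm,2pm,4pm,9pm,5pm,6pm) (3pm,8pm,2pm,5pm,9pm,4pm,6pm) (3pm,8pm,2pm,6pm,9pm,4pm,5pm) (3pm,8pm,4pm,2pm,9pm,5pm,6pm) (3pm,8pm,5pm,2pm,9pm,4pm,6pm) (3pm,8pm,6pm,2pm,9pm,4pm,5pm) (3pm,9pm,2pm,4pm,8pm,5pm,6pm) (3pm,9pm,2pm,5pm,8pm,4pm,6pm) (3pm,9pm,2pm,6pm,8pm,4pm,5pm) (3pm,9pm,4pm,2pm,8pm,5pm,6pm) (3pm,9pm,5pm,2pm,8pm,4pm,6pm) (3pm,9pm,6pm,2pm,8pm,4pm,5pm) (4pm,6pm,8pm,2pm,9pm,3pm,5pm) (4pm,6pm,9pm,2pm,8pm,3pm,5pm) (4pm,8pm,2pm,3pm,9pm,5pm,6pm) (4pm,8pm,2pm,5pm,9pm,3pm,6pm) (4pm,8pm,2pm,6pm,9pm,3pm,5pm) (4pm,8pm,3pm,2pm,9pm,5pm,6pm) (4pm,8pm,5pm,2pm,9pm,3pm,6pm) (4pm,8pm,6pm,2pm,9pm,3pm,5pm) (4pm,9pm,2pm,3pm,8pm,5pm,6pm) (4pm,9pm,2pm,5pm,8pm,3pm,6pm) (4pm,9pm,2pm,6pm,8pm,3pm,5pm) (4pm,9pm,3pm,2pm,8pm,5pm,6pm) (4pm,9pm,5pm,2pm,8pm,3pm,6pm) (4pm,9pm,6pm,2pm,8pm,3pm,5pm) (5pm,8pm,2pm,3pm,9pm,4pm,6pm) (5pm,8pm,2pm,4pm,9pm,3pm,6pm) (5pm,8pm,3pm,2pm,9pm,4pm,6pm) (5pm,8pm,4pm,2pm,9pm,3pm,6pm) (5pm,9pm,2pm,3pm,8pm,4pm,6pm) (5pm,9pm,2pm,4pm,8pm,3pm,6pm) (5pm,9pm,3pm,2pm,8pm,4pm,6pm) (5pm,9pm,4pm,2pm,8pm,3pm,6pm) (6pm,8pm,2pm,3pm,9pm,4pm,5pm) (6pm,8pm,2pm,4pm,9pm,3pm,5pm) (6pm,8pm,3pm,2pm,9pm,4pm,5pm) (6pm,8pm,4pm,2pm,9pm,3pm,5pm) (6pm,9pm,2pm,3pm,8pm,4pm,5pm) (6pm,9pm,2pm,4pm,8pm,3pm,5pm) (6pm,9pm,3pm,2pm,8pm,4pm,5pm) (6pm,9pm,4pm,2pm,8pm,3pm,5pm) — 44.
Summing: 16 + 44 = 60.

60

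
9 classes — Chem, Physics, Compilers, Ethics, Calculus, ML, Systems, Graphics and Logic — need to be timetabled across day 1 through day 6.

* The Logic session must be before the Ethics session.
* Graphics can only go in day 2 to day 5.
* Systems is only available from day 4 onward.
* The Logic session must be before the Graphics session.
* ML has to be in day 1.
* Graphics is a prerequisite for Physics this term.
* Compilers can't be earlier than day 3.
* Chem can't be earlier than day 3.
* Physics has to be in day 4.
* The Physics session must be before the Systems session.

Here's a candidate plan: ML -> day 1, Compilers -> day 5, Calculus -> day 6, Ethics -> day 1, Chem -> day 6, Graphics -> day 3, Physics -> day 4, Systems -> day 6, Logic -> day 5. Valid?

Graphics can only go in day 2 to day 5 — holds.
The Physics session must be before the Systems session — holds.
Physics has to be in day 4 — holds.
ML has to be in day 1 — holds.
The Logic session must be before the Ethics session — violated.
Systems is only available from day 4 onward — holds.
Graphics is a prerequisite for Physics this term — holds.
The Logic session must be before the Graphics session — violated.
Compilers can't be earlier than day 3 — holds.
Chem can't be earlier than day 3 — holds.

Invalid. The Logic session must be before the Ethics session.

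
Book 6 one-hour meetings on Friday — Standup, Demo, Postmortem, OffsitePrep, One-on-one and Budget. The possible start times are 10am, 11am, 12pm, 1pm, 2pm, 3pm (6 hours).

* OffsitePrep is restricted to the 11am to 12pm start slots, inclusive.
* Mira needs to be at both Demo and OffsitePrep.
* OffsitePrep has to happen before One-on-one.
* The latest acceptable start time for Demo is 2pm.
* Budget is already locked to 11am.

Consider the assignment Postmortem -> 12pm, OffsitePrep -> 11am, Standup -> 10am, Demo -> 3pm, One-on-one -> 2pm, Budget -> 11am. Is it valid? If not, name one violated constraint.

Mira needs to be at both Demo and OffsitePrep — holds.
OffsitePrep is restricted to the 11am to 12pm start slots, inclusive — holds.
Budget is already locked to 11am — holds.
The latest acceptable start time for Demo is 2pm — violated.
OffsitePrep has to happen before One-on-one — holds.

No — it violates: The latest acceptable start time for Demo is 2pm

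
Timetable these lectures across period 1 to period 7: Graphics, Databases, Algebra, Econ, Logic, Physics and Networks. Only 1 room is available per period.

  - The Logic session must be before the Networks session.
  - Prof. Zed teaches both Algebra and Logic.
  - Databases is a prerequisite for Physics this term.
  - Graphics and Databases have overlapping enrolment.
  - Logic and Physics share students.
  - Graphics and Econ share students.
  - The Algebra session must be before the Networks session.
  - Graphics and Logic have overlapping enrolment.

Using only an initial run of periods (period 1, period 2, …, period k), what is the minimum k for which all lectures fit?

7 periods

The precedence chain requires at least 2 distinct periods.
With at most 1 per period and 7 lectures, at least 7 periods are needed.
7 works (last occupied period: period 7): for example Algebra in period 1; Databases in period 4; Graphics in period 6; Econ in period 7; Logic in period 2; Networks in period 3; Physics in period 5.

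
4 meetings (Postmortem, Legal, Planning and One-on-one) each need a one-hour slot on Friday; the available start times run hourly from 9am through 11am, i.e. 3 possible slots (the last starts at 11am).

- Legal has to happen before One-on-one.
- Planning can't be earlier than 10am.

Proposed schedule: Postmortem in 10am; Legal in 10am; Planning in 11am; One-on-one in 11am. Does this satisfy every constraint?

Yes

Planning can't be earlier than 10am — holds.
Legal has to happen before One-on-one — holds.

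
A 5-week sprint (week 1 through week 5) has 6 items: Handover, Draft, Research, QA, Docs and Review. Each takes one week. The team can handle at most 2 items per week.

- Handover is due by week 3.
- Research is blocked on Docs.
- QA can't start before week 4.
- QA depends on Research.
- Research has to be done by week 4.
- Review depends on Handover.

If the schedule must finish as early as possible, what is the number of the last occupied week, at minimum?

4

The precedence chain requires at least 3 distinct weeks.
With at most 2 per week and 6 work items, at least 3 weeks are needed.
QA can't be placed before week 4, so the schedule must run through at least week 4.
4 works (last occupied week: week 4): for example QA=week 4, Review=week 2, Docs=week 1, Handover=week 1, Draft=week 3, Research=week 2.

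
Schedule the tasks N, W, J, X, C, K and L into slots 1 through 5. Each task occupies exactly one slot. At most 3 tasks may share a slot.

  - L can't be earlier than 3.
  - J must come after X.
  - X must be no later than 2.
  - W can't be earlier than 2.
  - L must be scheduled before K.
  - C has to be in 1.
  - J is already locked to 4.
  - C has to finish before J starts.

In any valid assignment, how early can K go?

4

Precedence pushes K to at least 4.
K at 4 is achievable: K in 4; C in 1; W in 2; L in 3; J in 4; N in 1; X in 1.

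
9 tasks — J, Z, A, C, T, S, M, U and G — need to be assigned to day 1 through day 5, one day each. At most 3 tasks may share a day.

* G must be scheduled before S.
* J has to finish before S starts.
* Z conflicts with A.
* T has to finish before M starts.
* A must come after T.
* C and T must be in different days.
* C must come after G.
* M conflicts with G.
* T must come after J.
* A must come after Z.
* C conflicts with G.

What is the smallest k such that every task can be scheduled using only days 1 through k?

The precedence chain requires at least 3 distinct days.
With at most 3 per day and 9 tasks, at least 3 days are needed.
3 works (last occupied day: day 3): for example S in day 2, J in day 1, U in day 2, M in day 3, T in day 2, A in day 3, G in day 1, C in day 3, Z in day 1.

3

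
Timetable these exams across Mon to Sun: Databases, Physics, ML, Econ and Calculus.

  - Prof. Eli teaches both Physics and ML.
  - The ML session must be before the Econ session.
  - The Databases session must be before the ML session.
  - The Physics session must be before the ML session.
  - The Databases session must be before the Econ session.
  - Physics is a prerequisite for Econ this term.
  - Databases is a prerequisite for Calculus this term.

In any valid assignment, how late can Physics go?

Downstream work caps Physics at Fri.
Physics at Fri is achievable: ML=Sat, Econ=Sun, Databases=Mon, Calculus=Tue, Physics=Fri.

Fri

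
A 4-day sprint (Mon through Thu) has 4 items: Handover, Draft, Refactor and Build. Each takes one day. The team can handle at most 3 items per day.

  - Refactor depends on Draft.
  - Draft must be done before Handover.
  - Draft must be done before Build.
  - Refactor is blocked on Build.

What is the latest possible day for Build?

Wed

Precedence pushes Build to at least Tue; downstream work caps Build at Wed.
Build at Wed is achievable: Build=Wed, Refactor=Thu, Handover=Tue, Draft=Mon.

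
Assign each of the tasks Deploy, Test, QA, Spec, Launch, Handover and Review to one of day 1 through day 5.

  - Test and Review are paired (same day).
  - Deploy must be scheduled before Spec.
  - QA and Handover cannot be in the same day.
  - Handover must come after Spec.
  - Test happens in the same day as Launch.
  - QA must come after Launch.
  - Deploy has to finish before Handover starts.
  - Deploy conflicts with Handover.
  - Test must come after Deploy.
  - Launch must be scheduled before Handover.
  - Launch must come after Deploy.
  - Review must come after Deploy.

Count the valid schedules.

Splitting on Deploy: it can be day 1 (17), day 2 (3). Listing each branch's schedules as (Test, QA, Spec, Launch, Handover, Review) by day number:
Deploy=day 1: (2,3,2,2,4,2) (2,3,2,2,5,2) (2,3,3,2,4,2) (2,3,3,2,5,2) (2,3,4,2,5,2) (2,4,2,2,3,2) (2,4,2,2,5,2) (2,4,3,2,5,2) (2,4,4,2,5,2) (2,5,2,2,3,2) (2,5,2,2,4,2) (2,5,3,2,4,2) (3,4,2,3,5,3) (3,4,3,3,5,3) (3,4,4,3,5,3) (3,5,2,3,4,3) (3,5,3,3,4,3) — 17.
Deploy=day 2: (3,4,3,3,5,3) (3,4,4,3,5,3) (3,5,3,3,4,3) — 3.
Summing: 17 + 3 = 20.

20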